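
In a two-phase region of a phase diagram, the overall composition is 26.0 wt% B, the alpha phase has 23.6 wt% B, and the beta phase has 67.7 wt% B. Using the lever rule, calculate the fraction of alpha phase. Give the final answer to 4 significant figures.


f_alpha = (C_beta - C0) / (C_beta - C_alpha)
f_alpha = (67.7 - 26.0) / (67.7 - 23.6)
f_alpha = 0.9456


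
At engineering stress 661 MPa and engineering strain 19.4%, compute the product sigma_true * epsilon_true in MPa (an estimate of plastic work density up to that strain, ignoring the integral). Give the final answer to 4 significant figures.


sigma_true = sigma_eng * (1 + epsilon_eng)
sigma_true = 661 * (1 + 0.194) = 789.234 MPa
epsilon_true = ln(1 + epsilon_eng)
epsilon_true = ln(1 + 0.194) = 0.177309
sigma_true * epsilon_true = 789.234 * 0.177309 = 139.9 MPa


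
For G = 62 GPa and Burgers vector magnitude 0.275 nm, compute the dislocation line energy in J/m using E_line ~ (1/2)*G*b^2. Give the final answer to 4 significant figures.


E = G*b^2/2
b = 0.275 nm = 2.75e-10 m
G = 62 GPa = 6.2e+10 Pa
E = 0.5 * 6.2e+10 * (2.75e-10)^2
E = 2.344e-09 J/m


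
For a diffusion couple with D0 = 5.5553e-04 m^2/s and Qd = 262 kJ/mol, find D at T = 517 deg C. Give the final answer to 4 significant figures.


D = D0 * exp(-Qd / (R*T))
T = 790.15 K
D = 5.5553e-04 * exp(-262e3 / (8.314 * 790.15))
D = 2.655e-21 m^2/s


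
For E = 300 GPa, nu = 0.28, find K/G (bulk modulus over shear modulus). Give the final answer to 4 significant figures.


G = E / (2*(1+nu))
G = 300 / (2*(1+0.28)) = 117.188 GPa
K = E / (3*(1-2*nu))
K = 300 / (3*(1-2*0.28)) = 227.273 GPa
K/G = 227.273 / 117.188 = 1.939


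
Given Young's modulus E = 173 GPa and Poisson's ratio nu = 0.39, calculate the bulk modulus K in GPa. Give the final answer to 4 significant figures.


K = E / (3*(1-2*nu))
K = 173 / (3*(1-2*0.39))
K = 262.1 GPa


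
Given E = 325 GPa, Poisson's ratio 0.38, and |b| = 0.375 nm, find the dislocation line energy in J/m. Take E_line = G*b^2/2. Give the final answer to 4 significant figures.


Step 1: G = E / (2*(1+nu))
G = 325 / (2*(1+0.38)) = 117.754 GPa = 1.17754e+11 Pa
Step 2: E_line = G*b^2/2
b = 0.375 nm = 3.75e-10 m
E_line = 0.5 * 1.17754e+11 * (3.75e-10)^2 = 8.28e-09 J/m


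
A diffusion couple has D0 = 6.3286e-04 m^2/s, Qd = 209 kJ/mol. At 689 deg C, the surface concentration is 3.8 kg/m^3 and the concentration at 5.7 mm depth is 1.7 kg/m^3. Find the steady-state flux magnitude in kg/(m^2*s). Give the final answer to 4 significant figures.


Step 1: D = D0 * exp(-Qd/(R*T))
T = 689 + 273.15 = 962.15 K
D = 6.3286e-04 * exp(-209e3 / (8.314 * 962.15)) = 2.84704e-15 m^2/s
Step 2: J = D * (C1 - C2) / dx
J = 2.84704e-15 * (3.8 - 1.7) / 5.7e-03
J = 1.049e-12 kg/(m^2*s)


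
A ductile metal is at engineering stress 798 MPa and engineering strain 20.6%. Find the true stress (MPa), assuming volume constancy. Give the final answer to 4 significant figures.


sigma_true = sigma_eng * (1 + epsilon_eng)
sigma_true = 798 * (1 + 0.206)
sigma_true = 962.4 MPa


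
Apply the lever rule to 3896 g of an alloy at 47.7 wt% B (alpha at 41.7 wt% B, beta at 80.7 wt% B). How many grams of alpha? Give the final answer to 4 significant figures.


f_alpha = (C_beta - C0) / (C_beta - C_alpha)
f_alpha = (80.7 - 47.7) / (80.7 - 41.7) = 0.846154
m_alpha = f_alpha * m_total = 0.846154 * 3896 = 3297 g


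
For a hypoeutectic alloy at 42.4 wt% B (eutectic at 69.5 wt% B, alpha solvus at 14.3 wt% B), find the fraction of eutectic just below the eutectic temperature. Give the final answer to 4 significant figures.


f_primary = (C_e - C0) / (C_e - C_alpha_max)
f_primary = (69.5 - 42.4) / (69.5 - 14.3)
f_primary = 0.490942
f_eutectic = 1 - 0.490942 = 0.5091


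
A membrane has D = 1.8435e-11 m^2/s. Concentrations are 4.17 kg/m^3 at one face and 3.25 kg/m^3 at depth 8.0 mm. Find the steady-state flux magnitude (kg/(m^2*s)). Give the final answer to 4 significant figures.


J = -D * (dC/dx) = D * (C1 - C2) / dx
J = 1.8435e-11 * (4.17 - 3.25) / 8e-03
J = 2.12e-09 kg/(m^2*s)


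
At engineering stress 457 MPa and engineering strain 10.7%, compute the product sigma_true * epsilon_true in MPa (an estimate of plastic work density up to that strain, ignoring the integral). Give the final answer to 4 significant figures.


sigma_true = sigma_eng * (1 + epsilon_eng)
sigma_true = 457 * (1 + 0.107) = 505.899 MPa
epsilon_true = ln(1 + epsilon_eng)
epsilon_true = ln(1 + 0.107) = 0.101654
sigma_true * epsilon_true = 505.899 * 0.101654 = 51.43 MPa


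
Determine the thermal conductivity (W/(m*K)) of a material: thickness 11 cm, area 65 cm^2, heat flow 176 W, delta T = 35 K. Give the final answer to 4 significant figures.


k = Q*L / (A*dT)
L = 0.11 m, A = 6.5e-03 m^2
k = 176 * 0.11 / (6.5e-03 * 35)
k = 85.1 W/(m*K)


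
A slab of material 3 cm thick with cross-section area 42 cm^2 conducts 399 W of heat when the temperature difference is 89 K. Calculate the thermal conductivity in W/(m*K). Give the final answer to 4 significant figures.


k = Q*L / (A*dT)
L = 0.03 m, A = 4.2e-03 m^2
k = 399 * 0.03 / (4.2e-03 * 89)
k = 32.02 W/(m*K)


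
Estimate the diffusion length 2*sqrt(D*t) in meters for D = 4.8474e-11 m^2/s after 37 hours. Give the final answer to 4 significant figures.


t = 37 hr = 133200 s
Diffusion length = 2*sqrt(D*t)
= 2*sqrt(4.8474e-11 * 133200)
= 5.082e-03 m


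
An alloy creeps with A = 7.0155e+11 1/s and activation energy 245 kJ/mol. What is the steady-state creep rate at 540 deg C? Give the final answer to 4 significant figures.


rate = A * exp(-Q / (R*T))
T = 540 + 273.15 = 813.15 K
rate = 7.0155e+11 * exp(-245e3 / (8.314 * 813.15))
rate = 1.28e-04 1/s


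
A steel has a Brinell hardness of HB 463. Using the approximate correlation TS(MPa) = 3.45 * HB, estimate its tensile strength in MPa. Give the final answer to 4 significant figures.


TS (MPa) = 3.45 * HB
TS = 3.45 * 463
TS = 1597 MPa


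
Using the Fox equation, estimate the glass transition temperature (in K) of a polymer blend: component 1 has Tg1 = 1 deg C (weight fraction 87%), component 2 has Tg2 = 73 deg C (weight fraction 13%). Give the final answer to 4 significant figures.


1/Tg = w1/Tg1 + w2/Tg2 (in Kelvin)
Tg1 = 274.15 K, Tg2 = 346.15 K
1/Tg = 0.87/274.15 + 0.13/346.15
Tg = 281.8 K


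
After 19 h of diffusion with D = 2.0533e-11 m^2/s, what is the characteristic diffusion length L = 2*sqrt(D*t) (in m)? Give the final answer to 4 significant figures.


t = 19 hr = 68400 s
Diffusion length = 2*sqrt(D*t)
= 2*sqrt(2.0533e-11 * 68400)
= 2.37e-03 m


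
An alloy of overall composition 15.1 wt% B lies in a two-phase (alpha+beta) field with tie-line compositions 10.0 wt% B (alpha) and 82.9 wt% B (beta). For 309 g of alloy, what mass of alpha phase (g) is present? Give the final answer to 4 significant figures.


f_alpha = (C_beta - C0) / (C_beta - C_alpha)
f_alpha = (82.9 - 15.1) / (82.9 - 10.0) = 0.930041
m_alpha = f_alpha * m_total = 0.930041 * 309 = 287.4 g


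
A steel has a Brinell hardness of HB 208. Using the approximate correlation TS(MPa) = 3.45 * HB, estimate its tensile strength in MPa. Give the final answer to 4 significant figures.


TS (MPa) = 3.45 * HB
TS = 3.45 * 208
TS = 717.6 MPa


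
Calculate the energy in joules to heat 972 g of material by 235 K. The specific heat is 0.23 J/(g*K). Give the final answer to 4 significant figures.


Q = m * cp * dT
Q = 972 * 0.23 * 235
Q = 52540 J


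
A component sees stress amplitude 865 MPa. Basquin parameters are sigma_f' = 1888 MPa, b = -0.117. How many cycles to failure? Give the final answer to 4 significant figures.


sigma_a = sigma_f' * (2*Nf)^b
2*Nf = (sigma_a / sigma_f')^(1/b)
2*Nf = (865 / 1888)^(1/-0.117)
2*Nf = 789.433
Nf = 394.7 cycles


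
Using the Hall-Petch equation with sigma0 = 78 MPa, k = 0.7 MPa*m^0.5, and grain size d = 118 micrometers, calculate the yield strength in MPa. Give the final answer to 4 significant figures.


sigma_y = sigma0 + k / sqrt(d)
d = 118 um = 1.18e-04 m
sigma_y = 78 + 0.7 / sqrt(1.18e-04)
sigma_y = 142.4 MPa


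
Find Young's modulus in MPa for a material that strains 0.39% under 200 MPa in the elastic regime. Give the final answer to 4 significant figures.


E = sigma / epsilon
epsilon = 0.39% = 3.9e-03
E = 200 / 3.9e-03
E = 51280 MPa


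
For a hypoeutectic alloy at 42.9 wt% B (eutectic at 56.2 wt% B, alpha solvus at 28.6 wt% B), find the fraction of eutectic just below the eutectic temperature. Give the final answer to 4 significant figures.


f_primary = (C_e - C0) / (C_e - C_alpha_max)
f_primary = (56.2 - 42.9) / (56.2 - 28.6)
f_primary = 0.481884
f_eutectic = 1 - 0.481884 = 0.5181


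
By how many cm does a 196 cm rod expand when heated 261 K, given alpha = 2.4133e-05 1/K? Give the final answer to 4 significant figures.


dL = L0 * alpha * dT
dL = 196 * 2.4133e-05 * 261
dL = 1.235 cm


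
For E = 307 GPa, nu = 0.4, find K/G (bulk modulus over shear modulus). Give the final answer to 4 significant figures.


G = E / (2*(1+nu))
G = 307 / (2*(1+0.4)) = 109.643 GPa
K = E / (3*(1-2*nu))
K = 307 / (3*(1-2*0.4)) = 511.667 GPa
K/G = 511.667 / 109.643 = 4.667


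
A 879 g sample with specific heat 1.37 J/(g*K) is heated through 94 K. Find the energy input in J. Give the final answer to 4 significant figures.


Q = m * cp * dT
Q = 879 * 1.37 * 94
Q = 113200 J


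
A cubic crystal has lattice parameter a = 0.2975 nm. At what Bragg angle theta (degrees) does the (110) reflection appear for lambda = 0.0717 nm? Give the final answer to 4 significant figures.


d = a / sqrt(h^2+k^2+l^2)
d = 0.2975 / sqrt(2) = 0.210364 nm
lambda = 2*d*sin(theta)  =>  sin(theta) = lambda / (2*d)
sin(theta) = 0.0717 / (2 * 0.210364) = 0.170419
theta = 9.812 deg


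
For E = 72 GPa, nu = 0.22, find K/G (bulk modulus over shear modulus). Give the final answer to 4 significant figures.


G = E / (2*(1+nu))
G = 72 / (2*(1+0.22)) = 29.5082 GPa
K = E / (3*(1-2*nu))
K = 72 / (3*(1-2*0.22)) = 42.8571 GPa
K/G = 42.8571 / 29.5082 = 1.452


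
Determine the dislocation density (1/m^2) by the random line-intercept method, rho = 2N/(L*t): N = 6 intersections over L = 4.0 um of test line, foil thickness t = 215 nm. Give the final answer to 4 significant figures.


rho = 2N / (L * t)
L = 4.0 um = 4e-06 m, t = 215 nm = 2.15e-07 m
rho = 2 * 6 / (4e-06 * 2.15e-07)
rho = 1.395e+13 1/m^2


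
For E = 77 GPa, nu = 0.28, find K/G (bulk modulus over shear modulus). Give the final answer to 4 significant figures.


G = E / (2*(1+nu))
G = 77 / (2*(1+0.28)) = 30.0781 GPa
K = E / (3*(1-2*nu))
K = 77 / (3*(1-2*0.28)) = 58.3333 GPa
K/G = 58.3333 / 30.0781 = 1.939


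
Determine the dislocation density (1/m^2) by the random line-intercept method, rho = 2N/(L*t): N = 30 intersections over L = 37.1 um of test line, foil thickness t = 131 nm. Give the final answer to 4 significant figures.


rho = 2N / (L * t)
L = 37.1 um = 3.71e-05 m, t = 131 nm = 1.31e-07 m
rho = 2 * 30 / (3.71e-05 * 1.31e-07)
rho = 1.235e+13 1/m^2


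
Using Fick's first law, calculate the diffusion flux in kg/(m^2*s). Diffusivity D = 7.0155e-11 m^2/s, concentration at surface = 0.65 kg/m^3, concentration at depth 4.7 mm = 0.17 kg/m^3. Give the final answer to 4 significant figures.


J = -D * (dC/dx) = D * (C1 - C2) / dx
J = 7.0155e-11 * (0.65 - 0.17) / 4.7e-03
J = 7.165e-09 kg/(m^2*s)


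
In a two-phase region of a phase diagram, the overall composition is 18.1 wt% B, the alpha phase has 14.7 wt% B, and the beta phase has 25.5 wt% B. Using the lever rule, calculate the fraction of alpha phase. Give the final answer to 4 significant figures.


f_alpha = (C_beta - C0) / (C_beta - C_alpha)
f_alpha = (25.5 - 18.1) / (25.5 - 14.7)
f_alpha = 0.6852


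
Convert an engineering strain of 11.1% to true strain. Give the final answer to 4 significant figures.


epsilon_true = ln(1 + epsilon_eng)
epsilon_true = ln(1 + 0.111)
epsilon_true = 0.1053


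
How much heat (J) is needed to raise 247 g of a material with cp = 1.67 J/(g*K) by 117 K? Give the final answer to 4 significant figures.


Q = m * cp * dT
Q = 247 * 1.67 * 117
Q = 48260 J


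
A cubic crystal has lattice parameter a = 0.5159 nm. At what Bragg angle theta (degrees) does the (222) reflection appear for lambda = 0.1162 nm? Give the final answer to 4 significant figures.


d = a / sqrt(h^2+k^2+l^2)
d = 0.5159 / sqrt(12) = 0.148928 nm
lambda = 2*d*sin(theta)  =>  sin(theta) = lambda / (2*d)
sin(theta) = 0.1162 / (2 * 0.148928) = 0.390123
theta = 22.96 deg


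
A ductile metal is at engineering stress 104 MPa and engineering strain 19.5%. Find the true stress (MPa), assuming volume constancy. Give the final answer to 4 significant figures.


sigma_true = sigma_eng * (1 + epsilon_eng)
sigma_true = 104 * (1 + 0.195)
sigma_true = 124.3 MPa


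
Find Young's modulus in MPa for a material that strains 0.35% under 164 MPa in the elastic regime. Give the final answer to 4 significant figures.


E = sigma / epsilon
epsilon = 0.35% = 3.5e-03
E = 164 / 3.5e-03
E = 46860 MPa


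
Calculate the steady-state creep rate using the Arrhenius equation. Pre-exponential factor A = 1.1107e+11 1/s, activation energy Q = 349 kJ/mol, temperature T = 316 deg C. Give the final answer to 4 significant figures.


rate = A * exp(-Q / (R*T))
T = 316 + 273.15 = 589.15 K
rate = 1.1107e+11 * exp(-349e3 / (8.314 * 589.15))
rate = 1.264e-20 1/s


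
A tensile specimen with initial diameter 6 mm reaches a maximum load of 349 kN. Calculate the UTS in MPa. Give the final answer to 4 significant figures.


A0 = pi*(d/2)^2 = pi*(6/2)^2 = 28.2743 mm^2
UTS = F_max / A0 = 349*1000 / 28.2743
UTS = 12340 MPa


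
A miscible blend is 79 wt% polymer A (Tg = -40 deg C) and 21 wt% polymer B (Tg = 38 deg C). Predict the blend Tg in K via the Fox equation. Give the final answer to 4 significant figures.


1/Tg = w1/Tg1 + w2/Tg2 (in Kelvin)
Tg1 = 233.15 K, Tg2 = 311.15 K
1/Tg = 0.79/233.15 + 0.21/311.15
Tg = 246.1 K


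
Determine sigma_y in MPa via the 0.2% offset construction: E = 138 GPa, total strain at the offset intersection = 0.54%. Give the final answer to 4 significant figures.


Offset strain = 0.002
Elastic strain at yield = total_strain - offset = 5.4e-03 - 0.002 = 3.4e-03
sigma_y = E * elastic_strain = 138000 * 3.4e-03
sigma_y = 469.2 MPa


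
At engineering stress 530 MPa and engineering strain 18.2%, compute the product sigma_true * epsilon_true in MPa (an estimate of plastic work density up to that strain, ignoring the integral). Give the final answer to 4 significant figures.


sigma_true = sigma_eng * (1 + epsilon_eng)
sigma_true = 530 * (1 + 0.182) = 626.46 MPa
epsilon_true = ln(1 + epsilon_eng)
epsilon_true = ln(1 + 0.182) = 0.167208
sigma_true * epsilon_true = 626.46 * 0.167208 = 104.7 MPa


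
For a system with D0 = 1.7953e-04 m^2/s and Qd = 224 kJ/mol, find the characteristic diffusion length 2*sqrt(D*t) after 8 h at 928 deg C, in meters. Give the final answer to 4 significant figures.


Step 1: D = D0 * exp(-Qd/(R*T))
T = 1201.15 K
D = 1.7953e-04 * exp(-224e3 / (8.314 * 1201.15)) = 3.25577e-14 m^2/s
Step 2: L = 2*sqrt(D*t)
t = 8 h = 28800 s
L = 2*sqrt(3.25577e-14 * 28800) = 6.124e-05 m


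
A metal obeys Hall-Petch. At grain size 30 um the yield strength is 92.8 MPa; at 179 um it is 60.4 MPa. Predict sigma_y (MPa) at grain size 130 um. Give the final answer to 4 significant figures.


sigma_y = sigma0 + k / sqrt(d)
1/sqrt(d1) = 1/sqrt(3e-05) = 182.574;  1/sqrt(d2) = 74.7435
k = (sigma1 - sigma2) / (1/sqrt(d1) - 1/sqrt(d2)) = (92.8 - 60.4) / (182.574 - 74.7435) = 0.300471 MPa*m^0.5
sigma0 = sigma1 - k/sqrt(d1) = 92.8 - 0.300471*182.574 = 37.9417 MPa
sigma_y(d3) = 37.9417 + 0.300471 / sqrt(1.3e-04) = 64.29 MPa


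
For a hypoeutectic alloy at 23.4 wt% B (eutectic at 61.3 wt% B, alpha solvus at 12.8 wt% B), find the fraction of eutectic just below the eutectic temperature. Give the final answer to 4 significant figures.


f_primary = (C_e - C0) / (C_e - C_alpha_max)
f_primary = (61.3 - 23.4) / (61.3 - 12.8)
f_primary = 0.781443
f_eutectic = 1 - 0.781443 = 0.2186


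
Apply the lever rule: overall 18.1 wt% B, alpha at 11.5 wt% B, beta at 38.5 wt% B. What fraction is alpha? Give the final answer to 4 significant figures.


f_alpha = (C_beta - C0) / (C_beta - C_alpha)
f_alpha = (38.5 - 18.1) / (38.5 - 11.5)
f_alpha = 0.7556


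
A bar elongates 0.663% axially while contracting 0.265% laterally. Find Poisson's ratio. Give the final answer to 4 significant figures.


nu = -epsilon_lat / epsilon_axial
Lateral strain is contraction (negative), so using magnitudes:
nu = 0.265 / 0.663
nu = 0.3997


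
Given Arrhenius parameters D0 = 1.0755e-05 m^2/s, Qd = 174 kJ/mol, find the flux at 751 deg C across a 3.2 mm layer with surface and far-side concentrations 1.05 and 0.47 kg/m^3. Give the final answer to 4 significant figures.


Step 1: D = D0 * exp(-Qd/(R*T))
T = 751 + 273.15 = 1024.15 K
D = 1.0755e-05 * exp(-174e3 / (8.314 * 1024.15)) = 1.43477e-14 m^2/s
Step 2: J = D * (C1 - C2) / dx
J = 1.43477e-14 * (1.05 - 0.47) / 3.2e-03
J = 2.601e-12 kg/(m^2*s)


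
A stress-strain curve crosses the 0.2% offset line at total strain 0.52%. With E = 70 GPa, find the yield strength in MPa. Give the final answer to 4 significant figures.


Offset strain = 0.002
Elastic strain at yield = total_strain - offset = 5.2e-03 - 0.002 = 3.2e-03
sigma_y = E * elastic_strain = 70000 * 3.2e-03
sigma_y = 224 MPa


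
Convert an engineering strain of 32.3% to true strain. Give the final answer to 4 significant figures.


epsilon_true = ln(1 + epsilon_eng)
epsilon_true = ln(1 + 0.323)
epsilon_true = 0.2799


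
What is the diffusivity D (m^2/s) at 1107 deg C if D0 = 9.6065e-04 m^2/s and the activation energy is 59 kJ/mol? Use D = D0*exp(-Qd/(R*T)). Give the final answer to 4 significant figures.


D = D0 * exp(-Qd / (R*T))
T = 1380.15 K
D = 9.6065e-04 * exp(-59e3 / (8.314 * 1380.15))
D = 5.617e-06 m^2/s


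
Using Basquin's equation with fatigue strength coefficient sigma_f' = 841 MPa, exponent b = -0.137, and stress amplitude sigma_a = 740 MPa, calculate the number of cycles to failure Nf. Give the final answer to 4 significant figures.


sigma_a = sigma_f' * (2*Nf)^b
2*Nf = (sigma_a / sigma_f')^(1/b)
2*Nf = (740 / 841)^(1/-0.137)
2*Nf = 2.54436
Nf = 1.272 cycles


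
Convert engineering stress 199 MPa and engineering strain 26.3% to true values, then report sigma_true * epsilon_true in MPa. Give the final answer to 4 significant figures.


sigma_true = sigma_eng * (1 + epsilon_eng)
sigma_true = 199 * (1 + 0.263) = 251.337 MPa
epsilon_true = ln(1 + epsilon_eng)
epsilon_true = ln(1 + 0.263) = 0.23349
sigma_true * epsilon_true = 251.337 * 0.23349 = 58.68 MPa


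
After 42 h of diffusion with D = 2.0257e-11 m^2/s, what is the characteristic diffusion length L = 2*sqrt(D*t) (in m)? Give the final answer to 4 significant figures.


t = 42 hr = 151200 s
Diffusion length = 2*sqrt(D*t)
= 2*sqrt(2.0257e-11 * 151200)
= 3.5e-03 m


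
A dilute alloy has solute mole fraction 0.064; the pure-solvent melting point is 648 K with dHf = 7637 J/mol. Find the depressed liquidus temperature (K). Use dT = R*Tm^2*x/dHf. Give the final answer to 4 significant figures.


dT = R*Tm^2*x / dHf
dT = 8.314 * 648^2 * 0.064 / 7637
dT = 29.2562 K
T_new = 648 - 29.2562 = 618.7 K


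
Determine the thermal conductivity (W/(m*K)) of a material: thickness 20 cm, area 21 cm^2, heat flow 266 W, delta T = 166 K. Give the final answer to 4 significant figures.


k = Q*L / (A*dT)
L = 0.2 m, A = 2.1e-03 m^2
k = 266 * 0.2 / (2.1e-03 * 166)
k = 152.6 W/(m*K)


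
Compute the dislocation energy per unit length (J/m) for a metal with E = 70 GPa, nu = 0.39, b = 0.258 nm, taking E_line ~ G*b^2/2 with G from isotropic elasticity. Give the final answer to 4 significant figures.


Step 1: G = E / (2*(1+nu))
G = 70 / (2*(1+0.39)) = 25.1799 GPa = 2.51799e+10 Pa
Step 2: E_line = G*b^2/2
b = 0.258 nm = 2.58e-10 m
E_line = 0.5 * 2.51799e+10 * (2.58e-10)^2 = 8.38e-10 J/m


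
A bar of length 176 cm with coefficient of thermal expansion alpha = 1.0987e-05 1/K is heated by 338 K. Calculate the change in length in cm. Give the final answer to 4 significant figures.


dL = L0 * alpha * dT
dL = 176 * 1.0987e-05 * 338
dL = 0.6536 cm


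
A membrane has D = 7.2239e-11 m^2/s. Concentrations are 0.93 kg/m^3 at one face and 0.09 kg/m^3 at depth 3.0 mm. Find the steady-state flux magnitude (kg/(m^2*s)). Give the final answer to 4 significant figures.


J = -D * (dC/dx) = D * (C1 - C2) / dx
J = 7.2239e-11 * (0.93 - 0.09) / 3e-03
J = 2.023e-08 kg/(m^2*s)


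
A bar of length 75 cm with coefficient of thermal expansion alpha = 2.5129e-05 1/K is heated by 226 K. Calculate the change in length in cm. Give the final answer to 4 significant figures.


dL = L0 * alpha * dT
dL = 75 * 2.5129e-05 * 226
dL = 0.4259 cm


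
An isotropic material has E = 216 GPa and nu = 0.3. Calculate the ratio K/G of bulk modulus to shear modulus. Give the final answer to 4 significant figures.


G = E / (2*(1+nu))
G = 216 / (2*(1+0.3)) = 83.0769 GPa
K = E / (3*(1-2*nu))
K = 216 / (3*(1-2*0.3)) = 180 GPa
K/G = 180 / 83.0769 = 2.167


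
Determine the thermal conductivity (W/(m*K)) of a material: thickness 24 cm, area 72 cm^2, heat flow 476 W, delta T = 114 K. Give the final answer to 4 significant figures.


k = Q*L / (A*dT)
L = 0.24 m, A = 7.2e-03 m^2
k = 476 * 0.24 / (7.2e-03 * 114)
k = 139.2 W/(m*K)


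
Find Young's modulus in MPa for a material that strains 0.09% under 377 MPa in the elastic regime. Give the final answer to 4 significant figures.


E = sigma / epsilon
epsilon = 0.09% = 9e-04
E = 377 / 9e-04
E = 418900 MPa


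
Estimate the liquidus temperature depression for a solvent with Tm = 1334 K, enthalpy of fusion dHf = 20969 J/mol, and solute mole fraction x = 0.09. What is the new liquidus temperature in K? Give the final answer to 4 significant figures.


dT = R*Tm^2*x / dHf
dT = 8.314 * 1334^2 * 0.09 / 20969
dT = 63.5019 K
T_new = 1334 - 63.5019 = 1270 K


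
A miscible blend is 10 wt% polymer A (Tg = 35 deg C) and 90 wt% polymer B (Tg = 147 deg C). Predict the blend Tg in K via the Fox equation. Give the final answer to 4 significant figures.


1/Tg = w1/Tg1 + w2/Tg2 (in Kelvin)
Tg1 = 308.15 K, Tg2 = 420.15 K
1/Tg = 0.1/308.15 + 0.9/420.15
Tg = 405.4 K


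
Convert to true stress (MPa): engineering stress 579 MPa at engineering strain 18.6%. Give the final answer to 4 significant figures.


sigma_true = sigma_eng * (1 + epsilon_eng)
sigma_true = 579 * (1 + 0.186)
sigma_true = 686.7 MPa


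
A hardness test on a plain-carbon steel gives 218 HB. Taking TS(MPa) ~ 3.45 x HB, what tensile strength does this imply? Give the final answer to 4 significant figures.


TS (MPa) = 3.45 * HB
TS = 3.45 * 218
TS = 752.1 MPa


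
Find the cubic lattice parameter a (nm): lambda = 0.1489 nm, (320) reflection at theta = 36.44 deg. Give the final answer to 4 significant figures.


d = lambda / (2*sin(theta))
d = 0.1489 / (2*sin(36.44 deg))
d = 0.125341 nm
a = d * sqrt(h^2+k^2+l^2) = 0.125341 * sqrt(13)
a = 0.4519 nm


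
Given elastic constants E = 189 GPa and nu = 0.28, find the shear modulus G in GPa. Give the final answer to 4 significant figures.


G = E / (2*(1+nu))
G = 189 / (2*(1+0.28))
G = 73.83 GPa


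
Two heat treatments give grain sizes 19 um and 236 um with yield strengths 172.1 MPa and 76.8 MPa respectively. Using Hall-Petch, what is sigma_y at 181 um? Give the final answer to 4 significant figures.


sigma_y = sigma0 + k / sqrt(d)
1/sqrt(d1) = 1/sqrt(1.9e-05) = 229.416;  1/sqrt(d2) = 65.0945
k = (sigma1 - sigma2) / (1/sqrt(d1) - 1/sqrt(d2)) = (172.1 - 76.8) / (229.416 - 65.0945) = 0.579961 MPa*m^0.5
sigma0 = sigma1 - k/sqrt(d1) = 172.1 - 0.579961*229.416 = 39.0477 MPa
sigma_y(d3) = 39.0477 + 0.579961 / sqrt(1.81e-04) = 82.16 MPa


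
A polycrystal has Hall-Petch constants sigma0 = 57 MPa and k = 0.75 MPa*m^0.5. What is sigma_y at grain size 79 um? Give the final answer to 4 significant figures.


sigma_y = sigma0 + k / sqrt(d)
d = 79 um = 7.9e-05 m
sigma_y = 57 + 0.75 / sqrt(7.9e-05)
sigma_y = 141.4 MPa


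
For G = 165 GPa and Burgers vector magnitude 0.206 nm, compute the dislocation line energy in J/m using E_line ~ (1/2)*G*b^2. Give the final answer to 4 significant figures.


E = G*b^2/2
b = 0.206 nm = 2.06e-10 m
G = 165 GPa = 1.65e+11 Pa
E = 0.5 * 1.65e+11 * (2.06e-10)^2
E = 3.501e-09 J/m


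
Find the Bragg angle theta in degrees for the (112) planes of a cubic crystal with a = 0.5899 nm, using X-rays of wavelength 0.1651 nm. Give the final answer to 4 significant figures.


d = a / sqrt(h^2+k^2+l^2)
d = 0.5899 / sqrt(6) = 0.240826 nm
lambda = 2*d*sin(theta)  =>  sin(theta) = lambda / (2*d)
sin(theta) = 0.1651 / (2 * 0.240826) = 0.342779
theta = 20.05 deg


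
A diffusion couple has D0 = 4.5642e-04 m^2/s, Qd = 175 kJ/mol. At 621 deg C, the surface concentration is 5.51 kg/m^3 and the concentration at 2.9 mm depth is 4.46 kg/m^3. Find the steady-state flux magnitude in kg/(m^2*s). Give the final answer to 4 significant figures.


Step 1: D = D0 * exp(-Qd/(R*T))
T = 621 + 273.15 = 894.15 K
D = 4.5642e-04 * exp(-175e3 / (8.314 * 894.15)) = 2.72778e-14 m^2/s
Step 2: J = D * (C1 - C2) / dx
J = 2.72778e-14 * (5.51 - 4.46) / 2.9e-03
J = 9.876e-12 kg/(m^2*s)


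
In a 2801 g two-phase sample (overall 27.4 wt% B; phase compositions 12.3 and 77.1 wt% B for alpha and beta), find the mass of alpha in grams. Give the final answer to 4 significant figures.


f_alpha = (C_beta - C0) / (C_beta - C_alpha)
f_alpha = (77.1 - 27.4) / (77.1 - 12.3) = 0.766975
m_alpha = f_alpha * m_total = 0.766975 * 2801 = 2148 g


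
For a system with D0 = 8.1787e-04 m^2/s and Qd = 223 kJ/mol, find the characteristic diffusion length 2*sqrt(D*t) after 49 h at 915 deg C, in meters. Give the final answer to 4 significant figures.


Step 1: D = D0 * exp(-Qd/(R*T))
T = 1188.15 K
D = 8.1787e-04 * exp(-223e3 / (8.314 * 1188.15)) = 1.28405e-13 m^2/s
Step 2: L = 2*sqrt(D*t)
t = 49 h = 176400 s
L = 2*sqrt(1.28405e-13 * 176400) = 3.01e-04 m


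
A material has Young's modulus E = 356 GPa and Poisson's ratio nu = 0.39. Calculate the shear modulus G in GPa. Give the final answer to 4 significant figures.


G = E / (2*(1+nu))
G = 356 / (2*(1+0.39))
G = 128.1 GPa


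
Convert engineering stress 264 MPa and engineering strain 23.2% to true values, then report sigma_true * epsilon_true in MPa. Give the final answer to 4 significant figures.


sigma_true = sigma_eng * (1 + epsilon_eng)
sigma_true = 264 * (1 + 0.232) = 325.248 MPa
epsilon_true = ln(1 + epsilon_eng)
epsilon_true = ln(1 + 0.232) = 0.208639
sigma_true * epsilon_true = 325.248 * 0.208639 = 67.86 MPa


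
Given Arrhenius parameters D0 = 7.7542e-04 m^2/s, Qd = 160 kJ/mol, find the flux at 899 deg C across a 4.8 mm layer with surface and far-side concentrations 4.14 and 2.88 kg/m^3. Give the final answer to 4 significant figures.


Step 1: D = D0 * exp(-Qd/(R*T))
T = 899 + 273.15 = 1172.15 K
D = 7.7542e-04 * exp(-160e3 / (8.314 * 1172.15)) = 5.74359e-11 m^2/s
Step 2: J = D * (C1 - C2) / dx
J = 5.74359e-11 * (4.14 - 2.88) / 4.8e-03
J = 1.508e-08 kg/(m^2*s)


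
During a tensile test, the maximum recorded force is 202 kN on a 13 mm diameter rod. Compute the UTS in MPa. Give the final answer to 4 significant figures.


A0 = pi*(d/2)^2 = pi*(13/2)^2 = 132.732 mm^2
UTS = F_max / A0 = 202*1000 / 132.732
UTS = 1522 MPa


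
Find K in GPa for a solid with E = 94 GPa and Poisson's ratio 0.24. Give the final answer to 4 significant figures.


K = E / (3*(1-2*nu))
K = 94 / (3*(1-2*0.24))
K = 60.26 GPa


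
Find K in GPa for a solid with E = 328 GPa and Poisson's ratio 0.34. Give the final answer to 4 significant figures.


K = E / (3*(1-2*nu))
K = 328 / (3*(1-2*0.34))
K = 341.7 GPa


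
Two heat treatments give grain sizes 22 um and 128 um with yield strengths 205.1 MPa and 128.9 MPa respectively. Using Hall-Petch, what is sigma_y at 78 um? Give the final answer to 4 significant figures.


sigma_y = sigma0 + k / sqrt(d)
1/sqrt(d1) = 1/sqrt(2.2e-05) = 213.201;  1/sqrt(d2) = 88.3883
k = (sigma1 - sigma2) / (1/sqrt(d1) - 1/sqrt(d2)) = (205.1 - 128.9) / (213.201 - 88.3883) = 0.610516 MPa*m^0.5
sigma0 = sigma1 - k/sqrt(d1) = 205.1 - 0.610516*213.201 = 74.9375 MPa
sigma_y(d3) = 74.9375 + 0.610516 / sqrt(7.8e-05) = 144.1 MPa


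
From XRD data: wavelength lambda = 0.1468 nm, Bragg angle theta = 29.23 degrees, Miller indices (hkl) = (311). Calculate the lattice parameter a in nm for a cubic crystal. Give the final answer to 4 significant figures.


d = lambda / (2*sin(theta))
d = 0.1468 / (2*sin(29.23 deg))
d = 0.150312 nm
a = d * sqrt(h^2+k^2+l^2) = 0.150312 * sqrt(11)
a = 0.4985 nm


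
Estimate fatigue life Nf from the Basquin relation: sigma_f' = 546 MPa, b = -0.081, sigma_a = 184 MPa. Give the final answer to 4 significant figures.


sigma_a = sigma_f' * (2*Nf)^b
2*Nf = (sigma_a / sigma_f')^(1/b)
2*Nf = (184 / 546)^(1/-0.081)
2*Nf = 678872
Nf = 339400 cycles


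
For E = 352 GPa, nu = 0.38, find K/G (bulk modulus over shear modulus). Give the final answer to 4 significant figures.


G = E / (2*(1+nu))
G = 352 / (2*(1+0.38)) = 127.536 GPa
K = E / (3*(1-2*nu))
K = 352 / (3*(1-2*0.38)) = 488.889 GPa
K/G = 488.889 / 127.536 = 3.833


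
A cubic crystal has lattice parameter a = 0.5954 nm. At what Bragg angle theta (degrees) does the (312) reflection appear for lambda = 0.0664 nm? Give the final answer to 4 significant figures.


d = a / sqrt(h^2+k^2+l^2)
d = 0.5954 / sqrt(14) = 0.159127 nm
lambda = 2*d*sin(theta)  =>  sin(theta) = lambda / (2*d)
sin(theta) = 0.0664 / (2 * 0.159127) = 0.208638
theta = 12.04 deg


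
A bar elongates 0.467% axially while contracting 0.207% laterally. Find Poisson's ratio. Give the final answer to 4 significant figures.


nu = -epsilon_lat / epsilon_axial
Lateral strain is contraction (negative), so using magnitudes:
nu = 0.207 / 0.467
nu = 0.4433


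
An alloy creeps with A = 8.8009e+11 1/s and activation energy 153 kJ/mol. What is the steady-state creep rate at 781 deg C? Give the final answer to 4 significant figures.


rate = A * exp(-Q / (R*T))
T = 781 + 273.15 = 1054.15 K
rate = 8.8009e+11 * exp(-153e3 / (8.314 * 1054.15))
rate = 23060 1/s


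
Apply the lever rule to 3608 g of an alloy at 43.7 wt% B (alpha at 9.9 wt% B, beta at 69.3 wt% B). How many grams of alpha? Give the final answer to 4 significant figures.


f_alpha = (C_beta - C0) / (C_beta - C_alpha)
f_alpha = (69.3 - 43.7) / (69.3 - 9.9) = 0.430976
m_alpha = f_alpha * m_total = 0.430976 * 3608 = 1555 g


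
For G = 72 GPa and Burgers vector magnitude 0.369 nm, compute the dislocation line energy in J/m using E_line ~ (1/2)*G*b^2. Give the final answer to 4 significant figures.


E = G*b^2/2
b = 0.369 nm = 3.69e-10 m
G = 72 GPa = 7.2e+10 Pa
E = 0.5 * 7.2e+10 * (3.69e-10)^2
E = 4.902e-09 J/m


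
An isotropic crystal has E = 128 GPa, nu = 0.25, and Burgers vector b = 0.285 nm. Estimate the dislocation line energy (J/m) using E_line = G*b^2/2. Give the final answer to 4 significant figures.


Step 1: G = E / (2*(1+nu))
G = 128 / (2*(1+0.25)) = 51.2 GPa = 5.12e+10 Pa
Step 2: E_line = G*b^2/2
b = 0.285 nm = 2.85e-10 m
E_line = 0.5 * 5.12e+10 * (2.85e-10)^2 = 2.079e-09 J/m


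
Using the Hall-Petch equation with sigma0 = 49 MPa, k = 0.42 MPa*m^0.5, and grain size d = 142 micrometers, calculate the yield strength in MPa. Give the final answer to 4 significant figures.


sigma_y = sigma0 + k / sqrt(d)
d = 142 um = 1.42e-04 m
sigma_y = 49 + 0.42 / sqrt(1.42e-04)
sigma_y = 84.25 MPa


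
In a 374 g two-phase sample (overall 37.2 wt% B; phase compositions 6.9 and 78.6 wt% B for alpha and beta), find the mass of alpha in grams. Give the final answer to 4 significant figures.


f_alpha = (C_beta - C0) / (C_beta - C_alpha)
f_alpha = (78.6 - 37.2) / (78.6 - 6.9) = 0.577406
m_alpha = f_alpha * m_total = 0.577406 * 374 = 215.9 g


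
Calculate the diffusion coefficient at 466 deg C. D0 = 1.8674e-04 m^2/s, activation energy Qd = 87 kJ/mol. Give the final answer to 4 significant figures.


D = D0 * exp(-Qd / (R*T))
T = 739.15 K
D = 1.8674e-04 * exp(-87e3 / (8.314 * 739.15))
D = 1.327e-10 m^2/s


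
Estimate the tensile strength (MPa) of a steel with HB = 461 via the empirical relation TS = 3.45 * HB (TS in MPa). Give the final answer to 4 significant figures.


TS (MPa) = 3.45 * HB
TS = 3.45 * 461
TS = 1590 MPa


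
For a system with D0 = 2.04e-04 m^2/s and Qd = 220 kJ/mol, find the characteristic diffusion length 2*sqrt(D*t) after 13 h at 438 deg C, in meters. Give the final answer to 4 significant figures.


Step 1: D = D0 * exp(-Qd/(R*T))
T = 711.15 K
D = 2.04e-04 * exp(-220e3 / (8.314 * 711.15)) = 1.41201e-20 m^2/s
Step 2: L = 2*sqrt(D*t)
t = 13 h = 46800 s
L = 2*sqrt(1.41201e-20 * 46800) = 5.141e-08 m


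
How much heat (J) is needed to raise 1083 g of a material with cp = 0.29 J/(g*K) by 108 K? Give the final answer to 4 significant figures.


Q = m * cp * dT
Q = 1083 * 0.29 * 108
Q = 33920 J


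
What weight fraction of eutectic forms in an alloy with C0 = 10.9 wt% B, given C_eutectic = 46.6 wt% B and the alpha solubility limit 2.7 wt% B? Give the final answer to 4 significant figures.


f_primary = (C_e - C0) / (C_e - C_alpha_max)
f_primary = (46.6 - 10.9) / (46.6 - 2.7)
f_primary = 0.813212
f_eutectic = 1 - 0.813212 = 0.1868


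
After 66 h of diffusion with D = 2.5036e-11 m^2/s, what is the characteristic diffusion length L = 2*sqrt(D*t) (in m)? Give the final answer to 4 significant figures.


t = 66 hr = 237600 s
Diffusion length = 2*sqrt(D*t)
= 2*sqrt(2.5036e-11 * 237600)
= 4.878e-03 m


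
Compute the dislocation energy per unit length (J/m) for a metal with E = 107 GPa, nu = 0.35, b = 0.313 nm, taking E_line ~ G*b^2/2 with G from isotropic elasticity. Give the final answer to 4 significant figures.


Step 1: G = E / (2*(1+nu))
G = 107 / (2*(1+0.35)) = 39.6296 GPa = 3.96296e+10 Pa
Step 2: E_line = G*b^2/2
b = 0.313 nm = 3.13e-10 m
E_line = 0.5 * 3.96296e+10 * (3.13e-10)^2 = 1.941e-09 J/m


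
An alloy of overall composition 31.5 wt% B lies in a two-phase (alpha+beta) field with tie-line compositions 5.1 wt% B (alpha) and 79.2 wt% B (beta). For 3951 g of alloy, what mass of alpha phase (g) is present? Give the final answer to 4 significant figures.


f_alpha = (C_beta - C0) / (C_beta - C_alpha)
f_alpha = (79.2 - 31.5) / (79.2 - 5.1) = 0.643725
m_alpha = f_alpha * m_total = 0.643725 * 3951 = 2543 g


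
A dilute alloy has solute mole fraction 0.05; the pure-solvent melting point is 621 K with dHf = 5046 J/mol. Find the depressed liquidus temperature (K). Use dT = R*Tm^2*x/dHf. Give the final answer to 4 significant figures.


dT = R*Tm^2*x / dHf
dT = 8.314 * 621^2 * 0.05 / 5046
dT = 31.7699 K
T_new = 621 - 31.7699 = 589.2 K


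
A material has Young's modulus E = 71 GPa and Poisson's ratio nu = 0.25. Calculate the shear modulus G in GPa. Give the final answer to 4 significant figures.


G = E / (2*(1+nu))
G = 71 / (2*(1+0.25))
G = 28.4 GPa


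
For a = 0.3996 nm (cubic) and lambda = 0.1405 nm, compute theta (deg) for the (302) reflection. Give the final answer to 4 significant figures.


d = a / sqrt(h^2+k^2+l^2)
d = 0.3996 / sqrt(13) = 0.110829 nm
lambda = 2*d*sin(theta)  =>  sin(theta) = lambda / (2*d)
sin(theta) = 0.1405 / (2 * 0.110829) = 0.633859
theta = 39.34 deg


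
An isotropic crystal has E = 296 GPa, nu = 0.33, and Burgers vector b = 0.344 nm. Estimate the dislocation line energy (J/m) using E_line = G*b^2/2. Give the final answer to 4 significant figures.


Step 1: G = E / (2*(1+nu))
G = 296 / (2*(1+0.33)) = 111.278 GPa = 1.11278e+11 Pa
Step 2: E_line = G*b^2/2
b = 0.344 nm = 3.44e-10 m
E_line = 0.5 * 1.11278e+11 * (3.44e-10)^2 = 6.584e-09 J/m


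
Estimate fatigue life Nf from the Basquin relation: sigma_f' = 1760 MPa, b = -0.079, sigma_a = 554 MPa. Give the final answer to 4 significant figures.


sigma_a = sigma_f' * (2*Nf)^b
2*Nf = (sigma_a / sigma_f')^(1/b)
2*Nf = (554 / 1760)^(1/-0.079)
2*Nf = 2.26187e+06
Nf = 1.131e+06 cycles


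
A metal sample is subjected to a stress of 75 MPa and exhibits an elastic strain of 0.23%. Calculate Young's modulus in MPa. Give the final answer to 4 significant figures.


E = sigma / epsilon
epsilon = 0.23% = 2.3e-03
E = 75 / 2.3e-03
E = 32610 MPa


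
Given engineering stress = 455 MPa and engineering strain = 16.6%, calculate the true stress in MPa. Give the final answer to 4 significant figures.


sigma_true = sigma_eng * (1 + epsilon_eng)
sigma_true = 455 * (1 + 0.166)
sigma_true = 530.5 MPa


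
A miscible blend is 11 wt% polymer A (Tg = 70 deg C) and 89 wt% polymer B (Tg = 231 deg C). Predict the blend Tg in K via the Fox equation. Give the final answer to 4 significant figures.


1/Tg = w1/Tg1 + w2/Tg2 (in Kelvin)
Tg1 = 343.15 K, Tg2 = 504.15 K
1/Tg = 0.11/343.15 + 0.89/504.15
Tg = 479.4 K


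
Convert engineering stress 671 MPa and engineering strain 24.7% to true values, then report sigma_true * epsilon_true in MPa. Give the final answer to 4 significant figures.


sigma_true = sigma_eng * (1 + epsilon_eng)
sigma_true = 671 * (1 + 0.247) = 836.737 MPa
epsilon_true = ln(1 + epsilon_eng)
epsilon_true = ln(1 + 0.247) = 0.220741
sigma_true * epsilon_true = 836.737 * 0.220741 = 184.7 MPa


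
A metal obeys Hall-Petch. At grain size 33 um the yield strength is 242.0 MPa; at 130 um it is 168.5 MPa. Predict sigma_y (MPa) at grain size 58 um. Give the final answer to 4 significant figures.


sigma_y = sigma0 + k / sqrt(d)
1/sqrt(d1) = 1/sqrt(3.3e-05) = 174.078;  1/sqrt(d2) = 87.7058
k = (sigma1 - sigma2) / (1/sqrt(d1) - 1/sqrt(d2)) = (242.0 - 168.5) / (174.078 - 87.7058) = 0.850972 MPa*m^0.5
sigma0 = sigma1 - k/sqrt(d1) = 242.0 - 0.850972*174.078 = 93.8648 MPa
sigma_y(d3) = 93.8648 + 0.850972 / sqrt(5.8e-05) = 205.6 MPa


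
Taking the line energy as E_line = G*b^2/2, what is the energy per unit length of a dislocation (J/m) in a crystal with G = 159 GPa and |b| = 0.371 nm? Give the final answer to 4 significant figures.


E = G*b^2/2
b = 0.371 nm = 3.71e-10 m
G = 159 GPa = 1.59e+11 Pa
E = 0.5 * 1.59e+11 * (3.71e-10)^2
E = 1.094e-08 J/m


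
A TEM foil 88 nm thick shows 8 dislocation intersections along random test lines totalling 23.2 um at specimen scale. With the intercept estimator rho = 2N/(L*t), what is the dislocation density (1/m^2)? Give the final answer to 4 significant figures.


rho = 2N / (L * t)
L = 23.2 um = 2.32e-05 m, t = 88 nm = 8.8e-08 m
rho = 2 * 8 / (2.32e-05 * 8.8e-08)
rho = 7.837e+12 1/m^2


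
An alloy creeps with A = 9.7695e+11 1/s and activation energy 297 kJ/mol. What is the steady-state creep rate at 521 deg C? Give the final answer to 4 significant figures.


rate = A * exp(-Q / (R*T))
T = 521 + 273.15 = 794.15 K
rate = 9.7695e+11 * exp(-297e3 / (8.314 * 794.15))
rate = 2.846e-08 1/s


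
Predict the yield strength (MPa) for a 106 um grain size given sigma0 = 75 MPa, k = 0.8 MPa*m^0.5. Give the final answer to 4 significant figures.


sigma_y = sigma0 + k / sqrt(d)
d = 106 um = 1.06e-04 m
sigma_y = 75 + 0.8 / sqrt(1.06e-04)
sigma_y = 152.7 MPa


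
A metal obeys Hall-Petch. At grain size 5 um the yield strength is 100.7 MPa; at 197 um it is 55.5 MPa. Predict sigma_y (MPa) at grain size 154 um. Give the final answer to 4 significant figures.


sigma_y = sigma0 + k / sqrt(d)
1/sqrt(d1) = 1/sqrt(5e-06) = 447.214;  1/sqrt(d2) = 71.247
k = (sigma1 - sigma2) / (1/sqrt(d1) - 1/sqrt(d2)) = (100.7 - 55.5) / (447.214 - 71.247) = 0.120223 MPa*m^0.5
sigma0 = sigma1 - k/sqrt(d1) = 100.7 - 0.120223*447.214 = 46.9344 MPa
sigma_y(d3) = 46.9344 + 0.120223 / sqrt(1.54e-04) = 56.62 MPa


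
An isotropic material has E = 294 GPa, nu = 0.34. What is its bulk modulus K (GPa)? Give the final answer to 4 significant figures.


K = E / (3*(1-2*nu))
K = 294 / (3*(1-2*0.34))
K = 306.3 GPa
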